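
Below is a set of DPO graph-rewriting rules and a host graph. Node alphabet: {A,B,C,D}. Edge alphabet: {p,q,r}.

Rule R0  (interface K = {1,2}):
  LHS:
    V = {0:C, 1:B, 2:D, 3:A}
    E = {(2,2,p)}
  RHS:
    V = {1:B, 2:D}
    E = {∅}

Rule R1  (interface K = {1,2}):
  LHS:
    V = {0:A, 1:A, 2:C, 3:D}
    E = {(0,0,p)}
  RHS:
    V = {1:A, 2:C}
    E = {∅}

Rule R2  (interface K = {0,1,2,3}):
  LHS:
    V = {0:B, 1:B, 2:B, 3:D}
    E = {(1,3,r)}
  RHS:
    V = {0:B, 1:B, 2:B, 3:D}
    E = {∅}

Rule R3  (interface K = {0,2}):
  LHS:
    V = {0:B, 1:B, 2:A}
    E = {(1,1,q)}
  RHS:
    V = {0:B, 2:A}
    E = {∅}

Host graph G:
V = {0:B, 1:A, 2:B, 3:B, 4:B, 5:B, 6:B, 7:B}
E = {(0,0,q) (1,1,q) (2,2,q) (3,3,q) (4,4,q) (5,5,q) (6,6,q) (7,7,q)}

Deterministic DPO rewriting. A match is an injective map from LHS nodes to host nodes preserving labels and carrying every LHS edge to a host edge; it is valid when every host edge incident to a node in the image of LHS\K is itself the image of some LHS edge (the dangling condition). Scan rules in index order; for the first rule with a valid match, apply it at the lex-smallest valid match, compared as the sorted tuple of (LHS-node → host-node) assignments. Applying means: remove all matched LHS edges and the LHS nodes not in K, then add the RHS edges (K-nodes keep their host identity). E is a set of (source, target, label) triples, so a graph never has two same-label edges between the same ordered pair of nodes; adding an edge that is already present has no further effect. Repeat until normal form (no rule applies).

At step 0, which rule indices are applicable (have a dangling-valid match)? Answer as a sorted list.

R0: no valid match — LHS pattern not found
R1: no valid match — LHS pattern not found
R2: no valid match — LHS pattern not found
R3: 42 valid matches — {0↦0, 1↦2, 2↦1}, {0↦0, 1↦3, 2↦1}, {0↦0, 1↦4, 2↦1} (+39 more)

Answer: [R3]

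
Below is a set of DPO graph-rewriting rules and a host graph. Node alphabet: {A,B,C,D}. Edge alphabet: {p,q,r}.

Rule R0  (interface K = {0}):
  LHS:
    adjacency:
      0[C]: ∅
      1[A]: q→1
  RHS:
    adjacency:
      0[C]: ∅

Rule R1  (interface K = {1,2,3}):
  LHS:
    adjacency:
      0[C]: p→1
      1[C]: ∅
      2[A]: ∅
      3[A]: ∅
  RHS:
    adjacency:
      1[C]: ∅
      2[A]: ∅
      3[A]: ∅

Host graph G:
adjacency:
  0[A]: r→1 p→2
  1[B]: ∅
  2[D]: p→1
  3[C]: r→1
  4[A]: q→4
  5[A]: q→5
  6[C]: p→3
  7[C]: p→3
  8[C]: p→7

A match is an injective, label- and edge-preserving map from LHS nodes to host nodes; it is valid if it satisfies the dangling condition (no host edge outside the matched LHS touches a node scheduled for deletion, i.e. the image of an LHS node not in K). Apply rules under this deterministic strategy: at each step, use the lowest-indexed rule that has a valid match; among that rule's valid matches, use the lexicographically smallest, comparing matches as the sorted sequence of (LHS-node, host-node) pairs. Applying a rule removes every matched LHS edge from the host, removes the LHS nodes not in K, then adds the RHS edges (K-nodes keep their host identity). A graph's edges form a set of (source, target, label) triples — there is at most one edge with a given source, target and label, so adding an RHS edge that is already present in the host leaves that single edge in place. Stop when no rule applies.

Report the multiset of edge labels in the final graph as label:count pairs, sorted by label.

Answer: p:5 r:2

Steps:
initial: |V|=9 |E|=9  E = 0-r->1 0-p->2 2-p->1 3-r->1 4-q->4 5-q->5 6-p->3 7-p->3 8-p->7
step 1: apply R0 at {0↦3, 1↦4}  → |V|=8 |E|=8  E = 0-r->1 0-p->2 2-p->1 3-r->1 5-q->5 6-p->3 7-p->3 8-p->7
step 2: apply R0 at {0↦3, 1↦5}  → |V|=7 |E|=7  E = 0-r->1 0-p->2 2-p->1 3-r->1 6-p->3 7-p->3 8-p->7
final graph: no rule applies after step 2
NF edges: [(0, 1, 'r'), (0, 2, 'p'), (2, 1, 'p'), (3, 1, 'r'), (6, 3, 'p'), (7, 3, 'p'), (8, 7, 'p')]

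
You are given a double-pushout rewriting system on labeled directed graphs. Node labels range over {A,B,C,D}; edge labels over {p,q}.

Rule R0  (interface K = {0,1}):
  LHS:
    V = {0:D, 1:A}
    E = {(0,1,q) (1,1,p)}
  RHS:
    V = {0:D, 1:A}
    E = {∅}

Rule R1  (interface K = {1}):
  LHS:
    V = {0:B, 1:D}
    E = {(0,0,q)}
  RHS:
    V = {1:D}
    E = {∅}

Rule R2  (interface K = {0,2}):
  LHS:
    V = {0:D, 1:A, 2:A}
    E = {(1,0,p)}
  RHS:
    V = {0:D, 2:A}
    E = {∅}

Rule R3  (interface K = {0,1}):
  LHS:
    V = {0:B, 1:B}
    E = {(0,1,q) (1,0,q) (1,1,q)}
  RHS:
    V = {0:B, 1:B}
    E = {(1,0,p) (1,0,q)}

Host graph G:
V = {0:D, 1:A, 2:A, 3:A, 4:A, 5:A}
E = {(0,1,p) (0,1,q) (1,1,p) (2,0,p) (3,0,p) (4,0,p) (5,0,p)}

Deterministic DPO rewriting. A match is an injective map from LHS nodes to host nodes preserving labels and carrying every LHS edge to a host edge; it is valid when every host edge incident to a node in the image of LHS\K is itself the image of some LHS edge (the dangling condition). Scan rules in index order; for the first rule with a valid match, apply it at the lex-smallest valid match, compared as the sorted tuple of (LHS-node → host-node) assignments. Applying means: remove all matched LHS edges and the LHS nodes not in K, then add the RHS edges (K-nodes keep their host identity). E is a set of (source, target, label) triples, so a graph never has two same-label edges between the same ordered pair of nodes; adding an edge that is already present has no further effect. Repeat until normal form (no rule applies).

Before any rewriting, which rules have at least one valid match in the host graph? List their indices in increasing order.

Answer: [R0,R2]

Derivation:
R0: 1 valid match — {0↦0, 1↦1}
R1: no valid match — LHS pattern not found
R2: 16 valid matches — {0↦0, 1↦2, 2↦1}, {0↦0, 1↦2, 2↦3}, {0↦0, 1↦2, 2↦4} (+13 more)
R3: no valid match — LHS pattern not found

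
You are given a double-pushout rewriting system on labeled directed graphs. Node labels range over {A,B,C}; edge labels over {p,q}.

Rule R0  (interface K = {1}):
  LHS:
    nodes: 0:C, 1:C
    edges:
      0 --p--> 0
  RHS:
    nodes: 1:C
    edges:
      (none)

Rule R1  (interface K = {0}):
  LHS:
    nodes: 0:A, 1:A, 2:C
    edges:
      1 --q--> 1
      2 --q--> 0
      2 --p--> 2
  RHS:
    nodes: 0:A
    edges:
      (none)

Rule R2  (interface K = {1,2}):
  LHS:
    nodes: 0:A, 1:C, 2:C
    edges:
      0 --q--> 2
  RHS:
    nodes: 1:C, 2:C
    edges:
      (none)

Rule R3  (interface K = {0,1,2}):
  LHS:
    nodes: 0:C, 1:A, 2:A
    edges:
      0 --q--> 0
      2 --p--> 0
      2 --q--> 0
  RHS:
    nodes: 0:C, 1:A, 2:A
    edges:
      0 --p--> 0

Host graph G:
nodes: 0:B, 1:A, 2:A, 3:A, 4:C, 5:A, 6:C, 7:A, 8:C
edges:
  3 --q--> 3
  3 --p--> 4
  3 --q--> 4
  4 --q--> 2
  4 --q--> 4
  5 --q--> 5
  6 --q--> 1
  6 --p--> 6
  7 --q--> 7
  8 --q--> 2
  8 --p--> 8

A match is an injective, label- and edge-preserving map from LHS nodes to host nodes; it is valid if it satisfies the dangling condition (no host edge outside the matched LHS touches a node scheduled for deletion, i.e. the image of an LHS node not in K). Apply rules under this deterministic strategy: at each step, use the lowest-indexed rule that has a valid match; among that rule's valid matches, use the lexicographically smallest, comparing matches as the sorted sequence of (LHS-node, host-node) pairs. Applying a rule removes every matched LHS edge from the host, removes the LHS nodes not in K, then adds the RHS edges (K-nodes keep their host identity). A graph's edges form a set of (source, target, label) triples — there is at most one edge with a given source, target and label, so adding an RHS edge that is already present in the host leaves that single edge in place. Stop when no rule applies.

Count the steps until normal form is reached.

initial: |V|=9 |E|=11  E = 3-q->3 3-p->4 3-q->4 4-q->2 4-q->4 5-q->5 6-q->1 6-p->6 7-q->7 8-q->2 8-p->8
step 1: apply R1 at {0↦1, 1↦5, 2↦6}  → |V|=7 |E|=8  E = 3-q->3 3-p->4 3-q->4 4-q->2 4-q->4 7-q->7 8-q->2 8-p->8
step 2: apply R1 at {0↦2, 1↦7, 2↦8}  → |V|=5 |E|=5  E = 3-q->3 3-p->4 3-q->4 4-q->2 4-q->4
step 3: apply R3 at {0↦4, 1↦1, 2↦3}  → |V|=5 |E|=3  E = 3-q->3 4-q->2 4-p->4
step 4: apply R1 at {0↦2, 1↦3, 2↦4}  → |V|=3 |E|=0  E = ∅
final graph: no rule applies after step 4

Answer: 4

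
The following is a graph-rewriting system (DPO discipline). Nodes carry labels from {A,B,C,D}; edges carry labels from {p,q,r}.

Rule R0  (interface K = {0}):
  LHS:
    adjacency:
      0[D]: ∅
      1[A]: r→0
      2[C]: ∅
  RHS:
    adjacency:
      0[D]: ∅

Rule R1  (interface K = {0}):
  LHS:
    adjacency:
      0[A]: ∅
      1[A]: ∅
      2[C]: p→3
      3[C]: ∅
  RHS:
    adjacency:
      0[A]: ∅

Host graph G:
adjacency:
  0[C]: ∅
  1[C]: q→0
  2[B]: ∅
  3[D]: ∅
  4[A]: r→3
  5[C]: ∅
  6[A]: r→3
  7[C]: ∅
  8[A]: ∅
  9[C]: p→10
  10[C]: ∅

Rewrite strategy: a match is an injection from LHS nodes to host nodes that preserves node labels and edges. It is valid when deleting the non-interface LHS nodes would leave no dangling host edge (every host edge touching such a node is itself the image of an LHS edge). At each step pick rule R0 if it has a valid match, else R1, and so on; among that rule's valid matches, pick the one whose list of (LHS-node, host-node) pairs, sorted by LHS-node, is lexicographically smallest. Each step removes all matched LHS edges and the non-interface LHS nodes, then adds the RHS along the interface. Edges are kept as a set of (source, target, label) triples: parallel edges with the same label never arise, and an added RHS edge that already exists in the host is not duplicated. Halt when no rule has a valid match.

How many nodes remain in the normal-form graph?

start.  V:11 E:4  edges: 1-q->0 4-r->3 6-r->3 9-p->10
1. fire R0 via {0↦3, 1↦4, 2↦5}  →  V:9 E:3  edges: 1-q->0 6-r->3 9-p->10
2. fire R0 via {0↦3, 1↦6, 2↦7}  →  V:7 E:2  edges: 1-q->0 9-p->10
normal form: no rule applies after step 2
NF nodes: {0:C, 1:C, 2:B, 3:D, 8:A, 9:C, 10:C}

Answer: 7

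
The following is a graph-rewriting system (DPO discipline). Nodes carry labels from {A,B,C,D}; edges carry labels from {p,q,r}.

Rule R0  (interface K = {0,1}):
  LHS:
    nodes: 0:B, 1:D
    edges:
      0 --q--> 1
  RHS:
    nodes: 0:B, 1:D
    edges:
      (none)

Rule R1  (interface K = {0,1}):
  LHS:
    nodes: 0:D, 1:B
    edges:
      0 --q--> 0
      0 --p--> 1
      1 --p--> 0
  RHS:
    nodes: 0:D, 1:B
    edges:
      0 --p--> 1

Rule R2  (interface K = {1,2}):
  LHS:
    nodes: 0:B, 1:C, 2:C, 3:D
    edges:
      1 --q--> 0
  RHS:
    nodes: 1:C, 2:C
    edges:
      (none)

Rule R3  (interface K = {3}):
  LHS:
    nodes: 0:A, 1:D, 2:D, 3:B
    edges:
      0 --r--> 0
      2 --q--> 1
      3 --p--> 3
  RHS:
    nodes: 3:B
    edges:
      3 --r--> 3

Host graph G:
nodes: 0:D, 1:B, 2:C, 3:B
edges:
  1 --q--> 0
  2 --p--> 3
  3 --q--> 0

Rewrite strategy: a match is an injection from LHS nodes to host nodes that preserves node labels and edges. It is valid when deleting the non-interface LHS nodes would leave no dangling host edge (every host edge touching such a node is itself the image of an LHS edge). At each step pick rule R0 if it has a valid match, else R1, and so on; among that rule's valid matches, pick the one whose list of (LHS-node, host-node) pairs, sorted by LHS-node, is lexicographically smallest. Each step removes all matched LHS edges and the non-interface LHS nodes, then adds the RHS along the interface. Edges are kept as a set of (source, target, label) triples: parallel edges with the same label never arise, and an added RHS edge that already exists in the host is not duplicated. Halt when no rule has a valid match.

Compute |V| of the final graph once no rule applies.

start.  V:4 E:3  edges: 1-q->0 2-p->3 3-q->0
1. fire R0 via {0↦1, 1↦0}  →  V:4 E:2  edges: 2-p->3 3-q->0
2. fire R0 via {0↦3, 1↦0}  →  V:4 E:1  edges: 2-p->3
final graph: no rule applies after step 2
NF nodes: {0:D, 1:B, 2:C, 3:B}

Answer: 4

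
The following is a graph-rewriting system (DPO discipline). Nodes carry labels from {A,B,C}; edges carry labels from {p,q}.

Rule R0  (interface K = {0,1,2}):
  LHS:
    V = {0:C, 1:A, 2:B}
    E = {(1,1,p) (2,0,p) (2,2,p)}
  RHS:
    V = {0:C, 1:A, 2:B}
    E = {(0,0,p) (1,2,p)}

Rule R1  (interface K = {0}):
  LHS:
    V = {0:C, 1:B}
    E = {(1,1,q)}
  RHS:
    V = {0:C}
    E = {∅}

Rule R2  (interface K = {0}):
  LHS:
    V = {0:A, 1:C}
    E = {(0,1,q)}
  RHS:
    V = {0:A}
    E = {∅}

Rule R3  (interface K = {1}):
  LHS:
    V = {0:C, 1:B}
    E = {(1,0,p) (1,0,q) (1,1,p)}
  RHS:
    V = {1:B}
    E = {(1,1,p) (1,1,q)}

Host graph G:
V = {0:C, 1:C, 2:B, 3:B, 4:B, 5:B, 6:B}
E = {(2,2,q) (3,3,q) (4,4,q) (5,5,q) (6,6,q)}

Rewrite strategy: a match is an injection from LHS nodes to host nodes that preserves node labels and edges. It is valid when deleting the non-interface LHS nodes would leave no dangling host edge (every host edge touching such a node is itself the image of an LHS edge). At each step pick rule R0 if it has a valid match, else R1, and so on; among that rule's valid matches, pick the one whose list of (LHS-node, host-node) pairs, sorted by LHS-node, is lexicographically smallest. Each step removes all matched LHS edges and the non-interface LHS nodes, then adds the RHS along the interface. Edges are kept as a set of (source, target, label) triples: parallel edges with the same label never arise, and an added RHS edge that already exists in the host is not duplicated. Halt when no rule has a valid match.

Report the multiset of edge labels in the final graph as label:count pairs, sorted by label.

initial: |V|=7 |E|=5  E = 2-q->2 3-q->3 4-q->4 5-q->5 6-q->6
step 1: apply R1 at {0↦0, 1↦2}  → |V|=6 |E|=4  E = 3-q->3 4-q->4 5-q->5 6-q->6
step 2: apply R1 at {0↦0, 1↦3}  → |V|=5 |E|=3  E = 4-q->4 5-q->5 6-q->6
step 3: apply R1 at {0↦0, 1↦4}  → |V|=4 |E|=2  E = 5-q->5 6-q->6
step 4: apply R1 at {0↦0, 1↦5}  → |V|=3 |E|=1  E = 6-q->6
step 5: apply R1 at {0↦0, 1↦6}  → |V|=2 |E|=0  E = ∅
final graph: no rule applies after step 5
NF edges: []

Answer: (no edges)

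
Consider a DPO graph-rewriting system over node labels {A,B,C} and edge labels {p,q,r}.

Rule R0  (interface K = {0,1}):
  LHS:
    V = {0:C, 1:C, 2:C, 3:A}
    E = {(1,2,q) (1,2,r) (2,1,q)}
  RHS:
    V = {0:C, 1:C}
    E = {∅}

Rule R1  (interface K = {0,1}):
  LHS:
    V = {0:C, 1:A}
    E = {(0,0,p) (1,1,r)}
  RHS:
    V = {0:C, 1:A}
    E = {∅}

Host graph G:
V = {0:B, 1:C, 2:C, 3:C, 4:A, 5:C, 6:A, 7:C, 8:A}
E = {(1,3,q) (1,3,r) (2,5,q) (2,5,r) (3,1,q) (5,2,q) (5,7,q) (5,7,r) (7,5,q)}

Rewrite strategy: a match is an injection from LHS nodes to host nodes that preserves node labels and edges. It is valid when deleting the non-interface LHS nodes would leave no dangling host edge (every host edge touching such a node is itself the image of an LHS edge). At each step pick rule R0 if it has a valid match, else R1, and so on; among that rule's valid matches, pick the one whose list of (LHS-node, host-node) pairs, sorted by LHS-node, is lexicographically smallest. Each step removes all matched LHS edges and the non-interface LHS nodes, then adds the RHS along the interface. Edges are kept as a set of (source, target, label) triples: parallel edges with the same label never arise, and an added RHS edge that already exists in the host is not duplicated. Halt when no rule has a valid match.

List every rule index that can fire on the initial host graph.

Answer: [R0]

Rewrite trace:
R0: 18 valid matches — {0↦1, 1↦5, 2↦7, 3↦4}, {0↦1, 1↦5, 2↦7, 3↦6}, {0↦1, 1↦5, 2↦7, 3↦8} (+15 more)
R1: no valid match — LHS pattern not found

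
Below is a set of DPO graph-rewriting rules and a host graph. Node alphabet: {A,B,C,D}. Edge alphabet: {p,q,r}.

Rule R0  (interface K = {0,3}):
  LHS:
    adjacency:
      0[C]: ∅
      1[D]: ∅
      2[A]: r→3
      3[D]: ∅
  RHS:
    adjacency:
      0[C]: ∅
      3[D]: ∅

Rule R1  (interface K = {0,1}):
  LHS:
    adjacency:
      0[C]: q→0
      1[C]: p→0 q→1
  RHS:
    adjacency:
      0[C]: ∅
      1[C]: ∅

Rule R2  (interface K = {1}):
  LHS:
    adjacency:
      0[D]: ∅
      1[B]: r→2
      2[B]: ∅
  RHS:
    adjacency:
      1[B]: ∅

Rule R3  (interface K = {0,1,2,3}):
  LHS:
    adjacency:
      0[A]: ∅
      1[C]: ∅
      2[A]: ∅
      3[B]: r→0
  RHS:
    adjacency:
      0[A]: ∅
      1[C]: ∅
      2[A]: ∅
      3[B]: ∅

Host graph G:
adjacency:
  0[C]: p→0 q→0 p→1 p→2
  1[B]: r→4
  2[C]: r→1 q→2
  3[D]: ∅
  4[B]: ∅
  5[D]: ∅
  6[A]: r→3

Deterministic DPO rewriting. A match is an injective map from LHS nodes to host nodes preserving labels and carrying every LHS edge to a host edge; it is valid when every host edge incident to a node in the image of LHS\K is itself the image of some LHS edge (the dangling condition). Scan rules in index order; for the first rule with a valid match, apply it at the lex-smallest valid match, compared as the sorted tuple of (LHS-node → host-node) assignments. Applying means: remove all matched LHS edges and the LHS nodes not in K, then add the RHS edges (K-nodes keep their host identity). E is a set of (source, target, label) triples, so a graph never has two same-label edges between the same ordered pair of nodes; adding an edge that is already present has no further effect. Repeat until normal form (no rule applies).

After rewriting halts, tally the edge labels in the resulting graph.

[0] host  ⇒  7 nodes, 8 edges  {0-p->0 0-q->0 0-p->1 0-p->2 1-r->4 2-r->1 2-q->2 6-r->3}
[1] R0 @ {0↦0, 1↦5, 2↦6, 3↦3}  ⇒  5 nodes, 7 edges  {0-p->0 0-q->0 0-p->1 0-p->2 1-r->4 2-r->1 2-q->2}
[2] R1 @ {0↦2, 1↦0}  ⇒  5 nodes, 4 edges  {0-p->0 0-p->1 1-r->4 2-r->1}
[3] R2 @ {0↦3, 1↦1, 2↦4}  ⇒  3 nodes, 3 edges  {0-p->0 0-p->1 2-r->1}
halt: no rule applies after step 3
NF edges: [(0, 0, 'p'), (0, 1, 'p'), (2, 1, 'r')]

Answer: p:2 r:1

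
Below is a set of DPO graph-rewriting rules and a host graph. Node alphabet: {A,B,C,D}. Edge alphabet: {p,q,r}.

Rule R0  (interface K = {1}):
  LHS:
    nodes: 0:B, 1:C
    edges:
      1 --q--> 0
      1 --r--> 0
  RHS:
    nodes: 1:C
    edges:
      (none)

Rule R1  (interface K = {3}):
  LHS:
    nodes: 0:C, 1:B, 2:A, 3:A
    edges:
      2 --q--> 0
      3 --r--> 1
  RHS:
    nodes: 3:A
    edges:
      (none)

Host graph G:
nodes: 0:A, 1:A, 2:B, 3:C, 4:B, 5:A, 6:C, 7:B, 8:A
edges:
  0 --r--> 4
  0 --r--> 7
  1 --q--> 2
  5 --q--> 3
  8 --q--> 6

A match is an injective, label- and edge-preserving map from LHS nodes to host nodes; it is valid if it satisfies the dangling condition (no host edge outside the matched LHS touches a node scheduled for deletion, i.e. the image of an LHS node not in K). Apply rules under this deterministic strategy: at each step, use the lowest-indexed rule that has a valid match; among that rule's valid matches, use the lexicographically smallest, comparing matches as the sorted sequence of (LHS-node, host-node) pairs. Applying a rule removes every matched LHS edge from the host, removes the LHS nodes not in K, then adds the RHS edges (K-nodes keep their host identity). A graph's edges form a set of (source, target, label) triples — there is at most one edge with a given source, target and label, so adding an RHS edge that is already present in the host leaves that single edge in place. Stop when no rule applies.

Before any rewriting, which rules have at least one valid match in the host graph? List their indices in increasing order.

R0: no valid match — LHS pattern not found
R1: 4 valid matches — {0↦3, 1↦4, 2↦5, 3↦0}, {0↦3, 1↦7, 2↦5, 3↦0}, {0↦6, 1↦4, 2↦8, 3↦0} (+1 more)

Answer: [R1]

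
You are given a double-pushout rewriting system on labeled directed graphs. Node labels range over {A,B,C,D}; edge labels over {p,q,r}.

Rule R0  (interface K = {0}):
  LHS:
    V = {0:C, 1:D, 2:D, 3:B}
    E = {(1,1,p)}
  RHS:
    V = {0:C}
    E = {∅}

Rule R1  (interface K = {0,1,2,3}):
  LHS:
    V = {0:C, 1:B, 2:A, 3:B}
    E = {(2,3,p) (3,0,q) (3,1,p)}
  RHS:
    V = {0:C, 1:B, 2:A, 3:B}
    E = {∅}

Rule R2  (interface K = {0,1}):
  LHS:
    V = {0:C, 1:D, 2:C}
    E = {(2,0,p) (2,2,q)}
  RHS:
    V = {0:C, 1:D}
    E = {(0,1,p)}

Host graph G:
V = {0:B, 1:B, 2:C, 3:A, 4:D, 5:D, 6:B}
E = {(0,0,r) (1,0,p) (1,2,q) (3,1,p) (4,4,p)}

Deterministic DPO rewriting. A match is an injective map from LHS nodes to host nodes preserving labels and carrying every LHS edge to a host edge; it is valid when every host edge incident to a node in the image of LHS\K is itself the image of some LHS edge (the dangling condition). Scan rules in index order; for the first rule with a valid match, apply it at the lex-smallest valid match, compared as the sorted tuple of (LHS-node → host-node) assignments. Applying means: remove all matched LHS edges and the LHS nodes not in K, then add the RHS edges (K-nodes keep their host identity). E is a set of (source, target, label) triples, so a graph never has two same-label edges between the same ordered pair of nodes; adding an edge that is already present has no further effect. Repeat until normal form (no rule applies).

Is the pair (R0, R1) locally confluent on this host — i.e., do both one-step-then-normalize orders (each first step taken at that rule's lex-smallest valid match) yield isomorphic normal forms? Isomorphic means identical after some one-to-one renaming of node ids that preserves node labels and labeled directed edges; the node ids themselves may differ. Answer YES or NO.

Answer: YES

Rewrite trace:
branch R0-first: apply at {0↦2, 1↦4, 2↦5, 3↦6} → |E|=4, then 1 more step(s) → NF |V|=4 |E|=1 V={0:B, 1:B, 2:C, 3:A} E=0-r->0
branch R1-first: apply at {0↦2, 1↦0, 2↦3, 3↦1} → |E|=2, then 1 more step(s) → NF |V|=4 |E|=1 V={0:B, 2:C, 3:A, 6:B} E=0-r->0
graphs isomorphic (equal up to label-preserving node renaming)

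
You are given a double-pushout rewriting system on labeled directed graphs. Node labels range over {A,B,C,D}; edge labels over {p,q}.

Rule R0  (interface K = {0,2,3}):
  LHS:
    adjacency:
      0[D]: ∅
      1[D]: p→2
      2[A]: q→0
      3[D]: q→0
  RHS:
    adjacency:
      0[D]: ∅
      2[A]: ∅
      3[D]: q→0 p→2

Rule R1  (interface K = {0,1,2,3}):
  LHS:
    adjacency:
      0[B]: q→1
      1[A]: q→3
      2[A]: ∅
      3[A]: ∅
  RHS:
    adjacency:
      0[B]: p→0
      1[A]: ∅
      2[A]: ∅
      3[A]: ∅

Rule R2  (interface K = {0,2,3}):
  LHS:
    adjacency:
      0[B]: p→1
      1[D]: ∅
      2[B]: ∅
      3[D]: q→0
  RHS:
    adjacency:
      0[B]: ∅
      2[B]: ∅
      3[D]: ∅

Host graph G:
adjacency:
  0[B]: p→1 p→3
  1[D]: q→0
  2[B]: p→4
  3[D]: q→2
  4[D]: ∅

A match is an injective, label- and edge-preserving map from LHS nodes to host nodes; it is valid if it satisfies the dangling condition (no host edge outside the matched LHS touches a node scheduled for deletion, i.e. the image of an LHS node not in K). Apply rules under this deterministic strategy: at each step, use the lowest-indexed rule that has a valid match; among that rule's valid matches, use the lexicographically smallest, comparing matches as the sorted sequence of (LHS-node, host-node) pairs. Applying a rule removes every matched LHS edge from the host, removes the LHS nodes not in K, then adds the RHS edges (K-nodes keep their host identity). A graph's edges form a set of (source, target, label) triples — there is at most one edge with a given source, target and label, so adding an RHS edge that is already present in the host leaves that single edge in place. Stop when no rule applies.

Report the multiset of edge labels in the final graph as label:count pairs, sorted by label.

Answer: p:1

Steps:
[0] host  ⇒  5 nodes, 5 edges  {0-p->1 0-p->3 1-q->0 2-p->4 3-q->2}
[1] R2 @ {0↦2, 1↦4, 2↦0, 3↦3}  ⇒  4 nodes, 3 edges  {0-p->1 0-p->3 1-q->0}
[2] R2 @ {0↦0, 1↦3, 2↦2, 3↦1}  ⇒  3 nodes, 1 edges  {0-p->1}
halt: no rule applies after step 2
NF edges: [(0, 1, 'p')]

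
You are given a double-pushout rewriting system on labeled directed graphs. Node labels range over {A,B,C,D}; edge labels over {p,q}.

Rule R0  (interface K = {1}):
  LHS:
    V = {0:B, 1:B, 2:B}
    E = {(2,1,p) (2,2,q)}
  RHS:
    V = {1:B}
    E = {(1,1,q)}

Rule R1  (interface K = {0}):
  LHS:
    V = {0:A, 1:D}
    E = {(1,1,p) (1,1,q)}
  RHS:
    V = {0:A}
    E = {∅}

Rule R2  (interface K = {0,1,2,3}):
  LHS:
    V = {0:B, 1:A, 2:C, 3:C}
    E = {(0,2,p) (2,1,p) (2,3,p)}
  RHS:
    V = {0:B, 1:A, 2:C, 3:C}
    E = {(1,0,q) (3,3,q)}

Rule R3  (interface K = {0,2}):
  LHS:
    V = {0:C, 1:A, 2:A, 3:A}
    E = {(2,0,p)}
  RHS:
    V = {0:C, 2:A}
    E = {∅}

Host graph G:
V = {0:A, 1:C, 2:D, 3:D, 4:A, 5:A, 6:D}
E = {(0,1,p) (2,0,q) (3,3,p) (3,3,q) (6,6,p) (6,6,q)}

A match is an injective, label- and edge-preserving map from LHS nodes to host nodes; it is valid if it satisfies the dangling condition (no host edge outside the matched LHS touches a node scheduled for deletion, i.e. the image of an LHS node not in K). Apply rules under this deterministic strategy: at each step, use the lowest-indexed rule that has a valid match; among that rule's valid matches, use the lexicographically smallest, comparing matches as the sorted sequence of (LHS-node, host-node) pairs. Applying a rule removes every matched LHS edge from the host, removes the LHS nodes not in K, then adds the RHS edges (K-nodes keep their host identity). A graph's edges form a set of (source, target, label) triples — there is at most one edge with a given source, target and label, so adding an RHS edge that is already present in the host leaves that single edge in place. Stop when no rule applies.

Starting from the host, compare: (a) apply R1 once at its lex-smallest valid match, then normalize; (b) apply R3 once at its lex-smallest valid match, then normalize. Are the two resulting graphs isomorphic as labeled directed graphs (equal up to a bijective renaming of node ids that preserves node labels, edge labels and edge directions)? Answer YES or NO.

Answer: YES

Steps:
branch R1-first: apply at {0↦0, 1↦3} → |E|=4, then 2 more step(s) → NF |V|=3 |E|=1 V={0:A, 1:C, 2:D} E=2-q->0
branch R3-first: apply at {0↦1, 1↦4, 2↦0, 3↦5} → |E|=5, then 2 more step(s) → NF |V|=3 |E|=1 V={0:A, 1:C, 2:D} E=2-q->0
graphs isomorphic (equal up to label-preserving node renaming)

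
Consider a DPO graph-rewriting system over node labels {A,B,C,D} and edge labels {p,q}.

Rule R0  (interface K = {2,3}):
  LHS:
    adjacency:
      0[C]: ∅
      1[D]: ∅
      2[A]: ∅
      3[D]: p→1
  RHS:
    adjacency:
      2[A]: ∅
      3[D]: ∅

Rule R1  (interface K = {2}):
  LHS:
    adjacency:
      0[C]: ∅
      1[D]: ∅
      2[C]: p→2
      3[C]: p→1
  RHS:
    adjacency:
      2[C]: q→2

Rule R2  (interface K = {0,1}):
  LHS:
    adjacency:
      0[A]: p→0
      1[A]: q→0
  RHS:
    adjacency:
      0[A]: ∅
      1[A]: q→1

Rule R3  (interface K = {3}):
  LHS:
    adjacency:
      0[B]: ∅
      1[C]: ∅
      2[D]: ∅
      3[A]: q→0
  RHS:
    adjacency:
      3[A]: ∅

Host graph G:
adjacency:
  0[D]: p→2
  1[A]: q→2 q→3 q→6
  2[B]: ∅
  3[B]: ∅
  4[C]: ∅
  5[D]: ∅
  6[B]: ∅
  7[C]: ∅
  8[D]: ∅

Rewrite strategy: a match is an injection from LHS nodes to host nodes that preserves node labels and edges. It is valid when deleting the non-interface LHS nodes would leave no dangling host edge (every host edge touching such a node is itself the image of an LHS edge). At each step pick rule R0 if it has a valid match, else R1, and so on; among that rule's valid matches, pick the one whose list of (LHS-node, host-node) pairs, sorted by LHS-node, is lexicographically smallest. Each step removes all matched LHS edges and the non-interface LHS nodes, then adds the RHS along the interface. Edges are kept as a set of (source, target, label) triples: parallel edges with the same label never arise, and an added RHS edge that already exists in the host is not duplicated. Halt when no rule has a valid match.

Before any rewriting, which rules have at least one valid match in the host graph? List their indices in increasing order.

Answer: [R3]

Derivation:
R0: no valid match — LHS pattern not found
R1: no valid match — LHS pattern not found
R2: no valid match — LHS pattern not found
R3: 8 valid matches — {0↦3, 1↦4, 2↦5, 3↦1}, {0↦3, 1↦4, 2↦8, 3↦1}, {0↦3, 1↦7, 2↦5, 3↦1} (+5 more)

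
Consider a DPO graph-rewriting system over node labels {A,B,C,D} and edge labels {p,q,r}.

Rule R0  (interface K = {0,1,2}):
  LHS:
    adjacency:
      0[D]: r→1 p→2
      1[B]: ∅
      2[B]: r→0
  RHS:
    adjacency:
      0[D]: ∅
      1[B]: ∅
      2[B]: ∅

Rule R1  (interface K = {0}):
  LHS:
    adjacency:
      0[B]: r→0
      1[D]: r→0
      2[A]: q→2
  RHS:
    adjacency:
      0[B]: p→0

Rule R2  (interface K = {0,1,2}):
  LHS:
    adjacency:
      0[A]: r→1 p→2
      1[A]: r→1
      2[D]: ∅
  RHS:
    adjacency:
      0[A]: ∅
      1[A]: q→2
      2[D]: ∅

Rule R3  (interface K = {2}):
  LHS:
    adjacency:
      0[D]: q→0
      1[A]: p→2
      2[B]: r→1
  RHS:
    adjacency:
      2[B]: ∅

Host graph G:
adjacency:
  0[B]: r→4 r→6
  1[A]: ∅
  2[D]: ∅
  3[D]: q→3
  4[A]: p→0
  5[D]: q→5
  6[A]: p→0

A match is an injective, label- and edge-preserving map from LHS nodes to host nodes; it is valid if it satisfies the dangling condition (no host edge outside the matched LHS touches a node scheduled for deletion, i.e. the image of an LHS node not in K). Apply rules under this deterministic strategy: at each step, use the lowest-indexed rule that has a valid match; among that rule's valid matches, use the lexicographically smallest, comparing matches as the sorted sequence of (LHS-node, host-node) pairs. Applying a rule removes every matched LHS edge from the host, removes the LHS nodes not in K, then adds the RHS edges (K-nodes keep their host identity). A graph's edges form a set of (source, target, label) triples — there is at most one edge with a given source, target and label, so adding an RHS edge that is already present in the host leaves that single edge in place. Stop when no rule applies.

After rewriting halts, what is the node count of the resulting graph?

[0] host  ⇒  7 nodes, 6 edges  {0-r->4 0-r->6 3-q->3 4-p->0 5-q->5 6-p->0}
[1] R3 @ {0↦3, 1↦4, 2↦0}  ⇒  5 nodes, 3 edges  {0-r->6 5-q->5 6-p->0}
[2] R3 @ {0↦5, 1↦6, 2↦0}  ⇒  3 nodes, 0 edges  {∅}
final graph: no rule applies after step 2
NF nodes: {0:B, 1:A, 2:D}

Answer: 3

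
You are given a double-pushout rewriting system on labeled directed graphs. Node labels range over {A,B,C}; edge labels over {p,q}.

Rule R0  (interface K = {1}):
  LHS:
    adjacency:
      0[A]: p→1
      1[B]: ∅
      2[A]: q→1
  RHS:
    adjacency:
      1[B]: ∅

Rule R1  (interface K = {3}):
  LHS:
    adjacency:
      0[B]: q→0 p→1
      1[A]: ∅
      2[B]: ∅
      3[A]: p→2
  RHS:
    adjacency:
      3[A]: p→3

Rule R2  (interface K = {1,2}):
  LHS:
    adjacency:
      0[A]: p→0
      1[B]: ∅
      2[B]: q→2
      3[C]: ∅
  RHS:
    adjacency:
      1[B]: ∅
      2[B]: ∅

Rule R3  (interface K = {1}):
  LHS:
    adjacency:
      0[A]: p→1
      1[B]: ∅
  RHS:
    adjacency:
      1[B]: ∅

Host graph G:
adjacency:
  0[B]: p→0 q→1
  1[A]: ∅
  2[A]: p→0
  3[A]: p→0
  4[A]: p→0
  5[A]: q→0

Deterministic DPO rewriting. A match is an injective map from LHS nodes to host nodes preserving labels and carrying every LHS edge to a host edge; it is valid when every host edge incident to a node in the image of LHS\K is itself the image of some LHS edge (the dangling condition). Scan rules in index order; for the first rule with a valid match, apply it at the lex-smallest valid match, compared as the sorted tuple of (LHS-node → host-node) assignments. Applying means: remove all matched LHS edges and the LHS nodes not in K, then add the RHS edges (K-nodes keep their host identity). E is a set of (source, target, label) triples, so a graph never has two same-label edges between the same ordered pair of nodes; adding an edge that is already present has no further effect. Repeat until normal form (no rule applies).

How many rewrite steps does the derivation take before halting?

[0] host  ⇒  6 nodes, 6 edges  {0-p->0 0-q->1 2-p->0 3-p->0 4-p->0 5-q->0}
[1] R0 @ {0↦2, 1↦0, 2↦5}  ⇒  4 nodes, 4 edges  {0-p->0 0-q->1 3-p->0 4-p->0}
[2] R3 @ {0↦3, 1↦0}  ⇒  3 nodes, 3 edges  {0-p->0 0-q->1 4-p->0}
[3] R3 @ {0↦4, 1↦0}  ⇒  2 nodes, 2 edges  {0-p->0 0-q->1}
final graph: no rule applies after step 3

Answer: 3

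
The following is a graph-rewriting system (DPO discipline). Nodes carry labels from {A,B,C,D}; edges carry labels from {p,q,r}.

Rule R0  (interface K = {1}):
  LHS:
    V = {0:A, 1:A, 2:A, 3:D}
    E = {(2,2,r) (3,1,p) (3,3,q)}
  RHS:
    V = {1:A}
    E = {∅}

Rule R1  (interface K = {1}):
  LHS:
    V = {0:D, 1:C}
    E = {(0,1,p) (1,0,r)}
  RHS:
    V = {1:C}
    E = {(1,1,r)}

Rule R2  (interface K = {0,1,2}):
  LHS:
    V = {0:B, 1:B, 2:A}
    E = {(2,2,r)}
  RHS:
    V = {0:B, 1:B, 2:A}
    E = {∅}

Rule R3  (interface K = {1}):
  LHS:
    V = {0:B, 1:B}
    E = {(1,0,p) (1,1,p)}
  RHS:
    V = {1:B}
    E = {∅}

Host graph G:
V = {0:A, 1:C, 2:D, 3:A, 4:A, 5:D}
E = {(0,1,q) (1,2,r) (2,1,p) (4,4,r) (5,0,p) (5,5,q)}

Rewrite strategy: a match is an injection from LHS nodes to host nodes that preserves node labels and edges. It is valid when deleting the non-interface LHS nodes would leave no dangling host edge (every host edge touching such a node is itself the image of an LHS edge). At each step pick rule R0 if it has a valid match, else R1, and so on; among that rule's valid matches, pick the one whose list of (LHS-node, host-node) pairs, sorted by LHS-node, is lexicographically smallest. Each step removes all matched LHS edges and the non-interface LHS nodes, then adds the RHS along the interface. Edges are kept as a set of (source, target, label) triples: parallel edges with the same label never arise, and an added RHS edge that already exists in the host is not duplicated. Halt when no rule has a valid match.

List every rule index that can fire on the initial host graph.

Answer: [R0,R1]

Derivation:
R0: 1 valid match — {0↦3, 1↦0, 2↦4, 3↦5}
R1: 1 valid match — {0↦2, 1↦1}
R2: no valid match — LHS pattern not found
R3: no valid match — LHS pattern not found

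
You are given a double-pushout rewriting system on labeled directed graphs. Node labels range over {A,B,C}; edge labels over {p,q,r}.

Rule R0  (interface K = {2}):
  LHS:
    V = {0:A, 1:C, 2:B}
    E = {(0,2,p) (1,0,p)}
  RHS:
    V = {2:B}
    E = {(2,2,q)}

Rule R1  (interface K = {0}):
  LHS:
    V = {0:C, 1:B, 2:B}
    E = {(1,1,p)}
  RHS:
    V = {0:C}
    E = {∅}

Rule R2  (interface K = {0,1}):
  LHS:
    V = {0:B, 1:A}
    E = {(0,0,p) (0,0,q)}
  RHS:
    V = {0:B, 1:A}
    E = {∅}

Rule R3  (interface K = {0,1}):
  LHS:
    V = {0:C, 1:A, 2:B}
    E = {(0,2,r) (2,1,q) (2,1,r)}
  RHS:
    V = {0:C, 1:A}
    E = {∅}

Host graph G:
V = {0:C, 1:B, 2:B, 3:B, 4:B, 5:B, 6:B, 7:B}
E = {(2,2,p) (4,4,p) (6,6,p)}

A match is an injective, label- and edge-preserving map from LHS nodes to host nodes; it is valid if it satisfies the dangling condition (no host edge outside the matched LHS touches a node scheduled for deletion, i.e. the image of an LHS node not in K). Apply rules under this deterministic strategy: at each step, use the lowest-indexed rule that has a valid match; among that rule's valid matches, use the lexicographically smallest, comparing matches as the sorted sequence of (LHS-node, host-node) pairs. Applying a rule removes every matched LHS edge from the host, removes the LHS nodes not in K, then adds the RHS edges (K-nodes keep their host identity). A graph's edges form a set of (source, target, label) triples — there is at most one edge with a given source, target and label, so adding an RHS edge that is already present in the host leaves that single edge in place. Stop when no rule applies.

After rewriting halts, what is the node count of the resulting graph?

Answer: 2

Steps:
[0] host  ⇒  8 nodes, 3 edges  {2-p->2 4-p->4 6-p->6}
[1] R1 @ {0↦0, 1↦2, 2↦1}  ⇒  6 nodes, 2 edges  {4-p->4 6-p->6}
[2] R1 @ {0↦0, 1↦4, 2↦3}  ⇒  4 nodes, 1 edges  {6-p->6}
[3] R1 @ {0↦0, 1↦6, 2↦5}  ⇒  2 nodes, 0 edges  {∅}
final graph: no rule applies after step 3
NF nodes: {0:C, 7:B}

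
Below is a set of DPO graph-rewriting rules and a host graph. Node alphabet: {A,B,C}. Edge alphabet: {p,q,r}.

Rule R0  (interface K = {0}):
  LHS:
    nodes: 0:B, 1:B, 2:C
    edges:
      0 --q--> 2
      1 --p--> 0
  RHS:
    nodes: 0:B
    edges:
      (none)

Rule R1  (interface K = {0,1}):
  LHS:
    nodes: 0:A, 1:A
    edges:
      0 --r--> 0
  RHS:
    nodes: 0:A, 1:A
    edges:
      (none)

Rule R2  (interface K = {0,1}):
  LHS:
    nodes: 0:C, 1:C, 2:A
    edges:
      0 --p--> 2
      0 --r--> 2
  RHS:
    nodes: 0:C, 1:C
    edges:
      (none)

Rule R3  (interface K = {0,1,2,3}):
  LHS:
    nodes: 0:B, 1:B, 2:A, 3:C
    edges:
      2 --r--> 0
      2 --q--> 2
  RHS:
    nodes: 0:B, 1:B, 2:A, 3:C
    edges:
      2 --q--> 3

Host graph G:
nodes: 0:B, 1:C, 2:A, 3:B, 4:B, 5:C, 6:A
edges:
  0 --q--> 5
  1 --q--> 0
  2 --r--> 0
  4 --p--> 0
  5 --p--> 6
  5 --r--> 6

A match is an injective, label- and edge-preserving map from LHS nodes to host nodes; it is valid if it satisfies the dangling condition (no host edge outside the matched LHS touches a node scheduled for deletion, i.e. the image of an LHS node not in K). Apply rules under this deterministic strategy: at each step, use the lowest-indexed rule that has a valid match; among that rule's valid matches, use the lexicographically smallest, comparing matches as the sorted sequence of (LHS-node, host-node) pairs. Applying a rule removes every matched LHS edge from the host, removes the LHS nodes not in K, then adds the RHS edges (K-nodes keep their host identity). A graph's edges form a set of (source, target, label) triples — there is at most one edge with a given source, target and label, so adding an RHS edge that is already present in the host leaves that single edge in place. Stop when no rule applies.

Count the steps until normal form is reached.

initial: |V|=7 |E|=6  E = 0-q->5 1-q->0 2-r->0 4-p->0 5-p->6 5-r->6
step 1: apply R2 at {0↦5, 1↦1, 2↦6}  → |V|=6 |E|=4  E = 0-q->5 1-q->0 2-r->0 4-p->0
step 2: apply R0 at {0↦0, 1↦4, 2↦5}  → |V|=4 |E|=2  E = 1-q->0 2-r->0
normal form: no rule applies after step 2

Answer: 2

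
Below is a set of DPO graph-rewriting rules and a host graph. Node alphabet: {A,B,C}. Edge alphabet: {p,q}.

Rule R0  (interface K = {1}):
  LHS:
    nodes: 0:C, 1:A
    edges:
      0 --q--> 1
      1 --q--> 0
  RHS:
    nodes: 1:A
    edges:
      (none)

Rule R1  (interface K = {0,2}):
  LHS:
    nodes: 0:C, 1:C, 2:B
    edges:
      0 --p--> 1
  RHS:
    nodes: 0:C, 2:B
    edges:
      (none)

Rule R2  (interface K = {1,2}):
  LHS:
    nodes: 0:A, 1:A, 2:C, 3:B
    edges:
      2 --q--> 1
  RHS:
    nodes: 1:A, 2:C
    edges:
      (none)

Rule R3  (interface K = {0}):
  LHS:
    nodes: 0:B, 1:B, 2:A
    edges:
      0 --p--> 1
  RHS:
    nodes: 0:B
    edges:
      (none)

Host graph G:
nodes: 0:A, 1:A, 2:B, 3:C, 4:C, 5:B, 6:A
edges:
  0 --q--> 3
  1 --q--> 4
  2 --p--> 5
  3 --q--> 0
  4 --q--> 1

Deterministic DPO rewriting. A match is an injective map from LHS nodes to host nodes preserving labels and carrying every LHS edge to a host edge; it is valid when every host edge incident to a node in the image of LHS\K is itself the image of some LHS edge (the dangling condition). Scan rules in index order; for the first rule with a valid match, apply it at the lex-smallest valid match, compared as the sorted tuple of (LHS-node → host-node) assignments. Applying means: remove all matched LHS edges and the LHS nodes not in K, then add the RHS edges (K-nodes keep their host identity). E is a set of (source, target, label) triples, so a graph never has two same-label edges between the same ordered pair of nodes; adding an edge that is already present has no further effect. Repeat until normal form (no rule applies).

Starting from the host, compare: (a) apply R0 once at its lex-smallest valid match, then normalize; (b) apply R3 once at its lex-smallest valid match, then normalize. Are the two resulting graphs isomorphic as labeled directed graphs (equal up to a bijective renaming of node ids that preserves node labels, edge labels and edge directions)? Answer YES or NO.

Answer: YES

Rewrite trace:
branch R0-first: apply at {0↦3, 1↦0} → |E|=3, then 2 more step(s) → NF |V|=3 |E|=0 V={1:A, 2:B, 6:A} E=∅
branch R3-first: apply at {0↦2, 1↦5, 2↦6} → |E|=4, then 2 more step(s) → NF |V|=3 |E|=0 V={0:A, 1:A, 2:B} E=∅
graphs isomorphic (equal up to label-preserving node renaming)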